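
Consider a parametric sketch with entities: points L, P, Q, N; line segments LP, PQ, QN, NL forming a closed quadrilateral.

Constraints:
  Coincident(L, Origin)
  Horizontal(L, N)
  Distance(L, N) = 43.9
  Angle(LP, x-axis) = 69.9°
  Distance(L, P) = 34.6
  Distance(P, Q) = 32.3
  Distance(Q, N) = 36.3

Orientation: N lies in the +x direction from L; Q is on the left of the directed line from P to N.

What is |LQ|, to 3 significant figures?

57.0

Checks: |PQ| = 32.30 ✓; |QN| = 36.30 ✓.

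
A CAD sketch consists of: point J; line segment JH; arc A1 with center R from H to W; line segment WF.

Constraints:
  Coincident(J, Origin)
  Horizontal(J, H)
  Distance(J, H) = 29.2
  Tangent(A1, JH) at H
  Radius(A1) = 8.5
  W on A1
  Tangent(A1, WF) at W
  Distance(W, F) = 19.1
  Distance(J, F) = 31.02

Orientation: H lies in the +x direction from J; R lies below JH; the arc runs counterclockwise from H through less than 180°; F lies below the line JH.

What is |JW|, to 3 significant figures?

22.0

J is at the origin; J and H share the same y with |JH| = 29.2 and H on the +x side, so H = (29.2, 0.00). The tangent condition forces RH to be normal to JH, so R = H + (0, -8.5) = (29.2, -8.50). Since RW ⟂ WF (tangency), |RF| = √(8.5² + 19.1²) = 20.9 regardless of where W sits on A1. So F lies on both circle(J, 31.02) and circle(R, 20.9); the below-JH intersection is F = (17.3, -25.7). W is the foot of the tangent from F: W = (20.8, -6.94).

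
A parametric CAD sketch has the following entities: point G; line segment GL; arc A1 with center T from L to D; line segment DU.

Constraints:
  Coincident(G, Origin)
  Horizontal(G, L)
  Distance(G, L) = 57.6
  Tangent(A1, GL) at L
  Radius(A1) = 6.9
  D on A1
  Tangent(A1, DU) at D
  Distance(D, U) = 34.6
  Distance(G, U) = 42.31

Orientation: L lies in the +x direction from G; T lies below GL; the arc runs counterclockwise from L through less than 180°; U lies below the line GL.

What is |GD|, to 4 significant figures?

52.31

G is at the origin; GL is horizontal with |GL| = 57.6 and L on the +x side, so L = (57.60, 0.000). The tangent condition forces TL to be normal to GL, so T = L + (0, -6.9) = (57.60, -6.900). Since TD ⟂ DU (tangency), |TU| = √(6.9² + 34.6²) = 35.28 regardless of where D sits on A1. So U lies on both circle(G, 42.31) and circle(T, 35.28); the below-GL intersection is U = (30.43, -29.40). D is the foot of the tangent from U: D = (52.25, -2.549).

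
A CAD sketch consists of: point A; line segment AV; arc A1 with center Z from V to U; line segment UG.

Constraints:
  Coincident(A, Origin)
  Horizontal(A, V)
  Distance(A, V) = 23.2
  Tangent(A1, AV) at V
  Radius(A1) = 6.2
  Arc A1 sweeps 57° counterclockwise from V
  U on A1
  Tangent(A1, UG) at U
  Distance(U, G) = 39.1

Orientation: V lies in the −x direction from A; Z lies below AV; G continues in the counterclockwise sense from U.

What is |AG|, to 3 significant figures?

61.1

A is at the origin; AV is horizontal with |AV| = 23.2 and V on the −x side, so V = (-23.2, 0.00). A1 meets AV tangentially, so ZV is at right angles to AV, so Z = V + (0, -6.2) = (-23.2, -6.20). On A1, V sits at bearing 90° from Z; a 57° counterclockwise sweep puts U at bearing 147°, so U = Z + 6.2·(cos 147°, sin 147°) = (-28.4, -2.82). A1 meets UG tangentially, so ZU is at right angles to UG, so UG runs along (−sin 147°, cos 147°); with |UG| = 39.1, G = (-49.7, -35.6). Then |AG| = |G − A| = 61.1.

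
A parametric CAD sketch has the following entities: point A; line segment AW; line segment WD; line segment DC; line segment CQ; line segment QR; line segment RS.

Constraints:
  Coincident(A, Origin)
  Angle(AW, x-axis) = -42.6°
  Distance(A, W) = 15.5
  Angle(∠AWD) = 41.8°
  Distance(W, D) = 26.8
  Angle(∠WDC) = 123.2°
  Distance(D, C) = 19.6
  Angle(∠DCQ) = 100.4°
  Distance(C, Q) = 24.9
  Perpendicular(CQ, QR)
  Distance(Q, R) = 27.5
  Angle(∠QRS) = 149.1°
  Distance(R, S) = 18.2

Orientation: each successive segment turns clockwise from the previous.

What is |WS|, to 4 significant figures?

5.366

CQ ⟂ QR, so QR runs at -47.20°; with |QR| = 27.5, R = (11.06, 3.172). ∠QRS = 149.1° gives RS at -78.10° from the x-axis; with |RS| = 18.2, S = (14.82, -14.64). Then |WS| = |S − W| = 5.366.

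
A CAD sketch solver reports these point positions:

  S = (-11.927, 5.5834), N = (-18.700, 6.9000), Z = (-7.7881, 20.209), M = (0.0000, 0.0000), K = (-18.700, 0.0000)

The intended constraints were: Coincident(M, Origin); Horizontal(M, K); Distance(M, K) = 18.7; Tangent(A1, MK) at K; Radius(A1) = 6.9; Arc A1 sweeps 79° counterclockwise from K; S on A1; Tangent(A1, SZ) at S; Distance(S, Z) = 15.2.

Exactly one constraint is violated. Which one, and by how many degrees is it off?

Tangent(A1, SZ) at S — off by 4.80°.

M = (0.00, 0.00) ✓; M.y = 0.00, K.y = 0.00 ✓; |MK| = 18.70 ✓; ∠(NK, KM) = 90.00° ✓; |NK| = 6.900 ✓; bearing(N→S) − bearing(N→K) = 79.00° ✓; |NS| = 6.900 ✓; ∠(NS, SZ) = 94.80° ✗; |SZ| = 15.20 ✓.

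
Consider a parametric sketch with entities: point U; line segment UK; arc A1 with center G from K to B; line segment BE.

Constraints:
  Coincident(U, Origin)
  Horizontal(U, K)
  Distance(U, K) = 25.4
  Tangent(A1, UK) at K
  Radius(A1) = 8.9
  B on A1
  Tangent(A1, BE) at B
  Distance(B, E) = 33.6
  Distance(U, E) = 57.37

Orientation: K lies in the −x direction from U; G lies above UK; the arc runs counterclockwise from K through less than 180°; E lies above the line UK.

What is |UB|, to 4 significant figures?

23.96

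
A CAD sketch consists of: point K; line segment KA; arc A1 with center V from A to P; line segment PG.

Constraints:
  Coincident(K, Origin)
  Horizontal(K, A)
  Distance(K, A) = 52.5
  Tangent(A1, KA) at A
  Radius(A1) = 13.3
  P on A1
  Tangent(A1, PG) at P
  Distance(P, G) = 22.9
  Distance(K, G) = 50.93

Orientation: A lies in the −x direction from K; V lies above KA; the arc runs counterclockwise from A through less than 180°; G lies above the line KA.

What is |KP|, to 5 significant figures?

41.069

Checks: |VP| = 13.30 ✓; ∠(VP, PG) = 90.00° ✓; |PG| = 22.90 ✓; |KG| = 50.93 ✓.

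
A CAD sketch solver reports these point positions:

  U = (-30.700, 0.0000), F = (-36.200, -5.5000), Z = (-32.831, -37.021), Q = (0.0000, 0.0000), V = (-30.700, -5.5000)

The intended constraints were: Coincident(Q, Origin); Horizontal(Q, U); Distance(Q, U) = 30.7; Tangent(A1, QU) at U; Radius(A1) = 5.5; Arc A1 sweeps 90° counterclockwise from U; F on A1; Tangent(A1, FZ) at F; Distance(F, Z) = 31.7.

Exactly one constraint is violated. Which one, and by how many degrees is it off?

Tangent(A1, FZ) at F — off by 6.10°.

Q = (0.00, 0.00) ✓; Q.y = 0.00, U.y = 0.00 ✓; |QU| = 30.70 ✓; ∠(VU, UQ) = 90.00° ✓; |VU| = 5.500 ✓; bearing(V→F) − bearing(V→U) = 90.00° ✓; |VF| = 5.500 ✓; ∠(VF, FZ) = 83.90° ✗; |FZ| = 31.70 ✓.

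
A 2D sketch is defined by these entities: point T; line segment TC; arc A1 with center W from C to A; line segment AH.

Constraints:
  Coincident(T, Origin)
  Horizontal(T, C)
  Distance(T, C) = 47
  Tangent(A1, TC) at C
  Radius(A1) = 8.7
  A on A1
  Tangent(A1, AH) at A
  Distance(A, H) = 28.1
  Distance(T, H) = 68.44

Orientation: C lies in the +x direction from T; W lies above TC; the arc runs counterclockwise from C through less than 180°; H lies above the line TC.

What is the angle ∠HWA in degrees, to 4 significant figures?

72.80°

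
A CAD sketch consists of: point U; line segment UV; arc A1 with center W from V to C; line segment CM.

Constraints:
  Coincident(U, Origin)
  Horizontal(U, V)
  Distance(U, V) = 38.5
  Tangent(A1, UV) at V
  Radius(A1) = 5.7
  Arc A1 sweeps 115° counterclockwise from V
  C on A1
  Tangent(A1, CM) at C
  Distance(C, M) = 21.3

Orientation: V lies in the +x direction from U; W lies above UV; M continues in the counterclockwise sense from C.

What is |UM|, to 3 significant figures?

44.2

On A1, V sits at bearing -90° from W; a 115° counterclockwise sweep puts C at bearing 25°, so C = W + 5.7·(cos 25°, sin 25°) = (43.7, 8.11). The tangent condition forces WC to be normal to CM, so CM runs along (−sin 25°, cos 25°); with |CM| = 21.3, M = (34.7, 27.4). Then |UM| = |M − U| = 44.2.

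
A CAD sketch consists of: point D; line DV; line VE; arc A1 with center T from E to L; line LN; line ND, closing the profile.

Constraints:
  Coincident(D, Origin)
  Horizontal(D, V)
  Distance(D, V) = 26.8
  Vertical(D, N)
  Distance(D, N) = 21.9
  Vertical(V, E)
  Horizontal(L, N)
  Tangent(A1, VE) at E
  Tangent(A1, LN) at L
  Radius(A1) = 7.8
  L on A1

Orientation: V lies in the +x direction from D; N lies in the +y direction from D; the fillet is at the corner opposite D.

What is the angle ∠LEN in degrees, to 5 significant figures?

28.773°

D is at the origin; D and V share the same y with |DV| = 26.8 and V on the +x side, so V = (26.800, 0.0000). DN is vertical with |DN| = 21.9 and N on the +y side, so N = (0.0000, 21.900). The virtual corner opposite D is at (26.800, 21.900). Tangency of A1 to VE means the radius TE is perpendicular to VE and tangency of A1 to LN means the radius TL is perpendicular to LN, with radius 7.8, so the center T sits 7.8 in from both sides at T = (19.000, 14.100). That places the tangent points at E = (26.800, 14.100) on VE and L = (19.000, 21.900) on LN. Then cos ∠LEN = EL·EN / (|EL||EN|), giving 28.773°.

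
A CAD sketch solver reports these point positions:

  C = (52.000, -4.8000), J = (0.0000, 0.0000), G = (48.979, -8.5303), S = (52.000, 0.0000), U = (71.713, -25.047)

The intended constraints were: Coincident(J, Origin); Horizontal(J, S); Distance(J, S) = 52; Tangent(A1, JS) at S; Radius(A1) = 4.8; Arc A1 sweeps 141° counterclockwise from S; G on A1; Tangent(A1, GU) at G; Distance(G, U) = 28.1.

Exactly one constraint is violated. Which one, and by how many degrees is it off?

Tangent(A1, GU) at G — off by 3.00°.

J = (0.00, 0.00) ✓; J.y = 0.00, S.y = 0.00 ✓; |JS| = 52.00 ✓; ∠(CS, SJ) = 90.00° ✓; |CS| = 4.800 ✓; bearing(C→G) − bearing(C→S) = 141.0° ✓; |CG| = 4.800 ✓; ∠(CG, GU) = 87.00° ✗; |GU| = 28.10 ✓.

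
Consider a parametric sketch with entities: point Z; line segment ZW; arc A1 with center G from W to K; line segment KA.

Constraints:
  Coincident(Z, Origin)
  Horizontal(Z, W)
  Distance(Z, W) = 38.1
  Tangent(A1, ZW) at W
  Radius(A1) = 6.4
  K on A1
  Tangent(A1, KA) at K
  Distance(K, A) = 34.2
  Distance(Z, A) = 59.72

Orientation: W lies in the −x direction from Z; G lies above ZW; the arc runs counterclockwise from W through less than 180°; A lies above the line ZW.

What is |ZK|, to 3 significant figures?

33.2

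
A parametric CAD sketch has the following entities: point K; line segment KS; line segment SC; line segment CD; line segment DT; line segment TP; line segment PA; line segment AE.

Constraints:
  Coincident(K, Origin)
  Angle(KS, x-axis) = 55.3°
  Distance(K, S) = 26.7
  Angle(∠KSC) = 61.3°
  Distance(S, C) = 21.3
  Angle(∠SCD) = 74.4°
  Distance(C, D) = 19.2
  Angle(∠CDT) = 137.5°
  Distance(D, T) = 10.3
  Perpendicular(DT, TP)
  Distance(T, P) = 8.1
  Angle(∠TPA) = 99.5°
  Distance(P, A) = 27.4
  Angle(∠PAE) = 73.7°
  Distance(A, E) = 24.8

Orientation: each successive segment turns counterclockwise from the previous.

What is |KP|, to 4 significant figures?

11.61

K is at the origin; KS runs at 55.3° with length 26.7, so S = (15.20, 21.95). ∠KSC = 61.3° gives SC at 174.0° from the x-axis; with |SC| = 21.3, C = (-5.984, 24.18). ∠SCD = 74.4° gives CD at -80.40° from the x-axis; with |CD| = 19.2, D = (-2.782, 5.247). ∠CDT = 137.5° gives DT at -37.90° from the x-axis; with |DT| = 10.3, T = (5.346, -1.081). The perpendicularity gives TP at right angles to DT, so TP runs at 52.10°; with |TP| = 8.1, P = (10.32, 5.311). Then |KP| = |P − K| = 11.61.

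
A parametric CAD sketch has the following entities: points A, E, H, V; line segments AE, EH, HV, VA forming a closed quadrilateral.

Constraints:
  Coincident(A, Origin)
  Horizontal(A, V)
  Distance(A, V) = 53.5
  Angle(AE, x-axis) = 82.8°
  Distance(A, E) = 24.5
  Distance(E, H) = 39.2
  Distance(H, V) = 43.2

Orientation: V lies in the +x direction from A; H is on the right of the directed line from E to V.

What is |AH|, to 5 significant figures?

18.597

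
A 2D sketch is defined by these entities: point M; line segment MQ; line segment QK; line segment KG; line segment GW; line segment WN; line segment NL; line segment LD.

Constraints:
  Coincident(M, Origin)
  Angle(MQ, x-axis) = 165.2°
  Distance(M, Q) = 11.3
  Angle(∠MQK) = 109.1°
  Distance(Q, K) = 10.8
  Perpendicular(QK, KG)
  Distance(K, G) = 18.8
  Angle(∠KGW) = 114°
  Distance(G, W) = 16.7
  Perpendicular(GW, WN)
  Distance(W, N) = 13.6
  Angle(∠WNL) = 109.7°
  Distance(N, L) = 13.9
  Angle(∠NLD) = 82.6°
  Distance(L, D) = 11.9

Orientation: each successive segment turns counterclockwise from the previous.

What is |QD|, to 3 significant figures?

15.0

∠WNL = 109.7° gives NL at -168° from the x-axis; with |NL| = 13.9, L = (-8.00, 0.847). ∠NLD = 82.6° gives LD at -70.2° from the x-axis; with |LD| = 11.9, D = (-3.97, -10.3). Then |QD| = |D − Q| = 15.0.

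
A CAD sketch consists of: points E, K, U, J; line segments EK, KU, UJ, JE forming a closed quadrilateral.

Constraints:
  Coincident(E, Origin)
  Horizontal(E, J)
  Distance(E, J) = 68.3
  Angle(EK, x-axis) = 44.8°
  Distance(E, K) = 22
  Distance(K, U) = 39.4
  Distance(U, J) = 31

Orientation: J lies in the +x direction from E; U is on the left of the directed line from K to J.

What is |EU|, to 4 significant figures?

59.76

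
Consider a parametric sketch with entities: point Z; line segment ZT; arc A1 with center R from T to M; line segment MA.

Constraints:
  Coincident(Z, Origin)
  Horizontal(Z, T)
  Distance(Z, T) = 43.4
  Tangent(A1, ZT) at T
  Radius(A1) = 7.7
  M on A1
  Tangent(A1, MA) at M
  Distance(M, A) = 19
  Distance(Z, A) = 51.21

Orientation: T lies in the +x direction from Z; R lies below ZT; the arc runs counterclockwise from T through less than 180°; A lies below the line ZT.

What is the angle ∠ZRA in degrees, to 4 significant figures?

98.25°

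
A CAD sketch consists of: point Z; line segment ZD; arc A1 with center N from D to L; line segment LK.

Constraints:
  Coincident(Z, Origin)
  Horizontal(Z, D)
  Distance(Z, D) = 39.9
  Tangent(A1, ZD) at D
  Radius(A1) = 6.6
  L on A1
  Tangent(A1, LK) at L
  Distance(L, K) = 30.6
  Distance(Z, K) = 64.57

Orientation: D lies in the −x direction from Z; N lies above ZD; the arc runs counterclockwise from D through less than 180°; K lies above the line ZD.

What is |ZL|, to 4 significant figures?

36.55

Checks: |NL| = 6.600 ✓; ∠(NL, LK) = 90.00° ✓; |LK| = 30.60 ✓; |ZK| = 64.57 ✓.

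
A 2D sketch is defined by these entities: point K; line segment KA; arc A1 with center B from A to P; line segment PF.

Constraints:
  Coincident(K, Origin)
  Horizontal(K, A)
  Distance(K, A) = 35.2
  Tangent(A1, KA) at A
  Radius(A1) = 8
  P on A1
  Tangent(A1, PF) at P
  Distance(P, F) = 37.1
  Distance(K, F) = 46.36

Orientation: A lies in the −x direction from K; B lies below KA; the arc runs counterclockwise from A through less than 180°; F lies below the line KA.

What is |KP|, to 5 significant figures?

43.495

Checks: |BP| = 8.000 ✓; ∠(BP, PF) = 90.00° ✓; |PF| = 37.10 ✓; |KF| = 46.36 ✓.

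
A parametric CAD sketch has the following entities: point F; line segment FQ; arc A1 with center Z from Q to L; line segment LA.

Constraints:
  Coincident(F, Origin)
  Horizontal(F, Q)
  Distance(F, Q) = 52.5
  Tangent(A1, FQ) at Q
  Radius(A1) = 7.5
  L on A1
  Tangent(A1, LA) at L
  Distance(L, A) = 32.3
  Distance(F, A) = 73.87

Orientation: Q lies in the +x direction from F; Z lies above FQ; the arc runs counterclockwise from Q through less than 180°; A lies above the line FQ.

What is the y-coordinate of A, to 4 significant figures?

39.05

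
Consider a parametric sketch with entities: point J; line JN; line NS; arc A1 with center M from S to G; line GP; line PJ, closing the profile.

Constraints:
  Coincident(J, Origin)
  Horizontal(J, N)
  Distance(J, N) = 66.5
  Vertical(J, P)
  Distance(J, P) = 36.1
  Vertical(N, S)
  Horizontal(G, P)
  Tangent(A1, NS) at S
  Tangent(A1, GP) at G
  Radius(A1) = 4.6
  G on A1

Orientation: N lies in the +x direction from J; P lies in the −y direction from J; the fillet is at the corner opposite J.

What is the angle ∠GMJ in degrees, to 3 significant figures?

117°

The virtual corner opposite J is at (66.5, -36.1). A1 meets NS tangentially, so MS is at right angles to NS and the tangent condition forces MG to be normal to GP, with radius 4.6, so the center M sits 4.6 in from both sides at M = (61.9, -31.5). That places the tangent points at S = (66.5, -31.5) on NS and G = (61.9, -36.1) on GP. Then cos ∠GMJ = MG·MJ / (|MG||MJ|), giving 117°.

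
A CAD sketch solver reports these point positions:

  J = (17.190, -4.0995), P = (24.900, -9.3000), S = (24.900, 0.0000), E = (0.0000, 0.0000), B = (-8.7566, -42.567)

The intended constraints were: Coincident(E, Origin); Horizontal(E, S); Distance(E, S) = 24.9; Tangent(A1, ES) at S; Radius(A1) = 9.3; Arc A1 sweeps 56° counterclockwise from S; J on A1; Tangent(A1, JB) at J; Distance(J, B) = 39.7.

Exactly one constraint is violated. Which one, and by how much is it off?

Distance(J, B) = 39.7 — off by 6.70.

E = (0.00, 0.00) ✓; E.y = 0.00, S.y = 0.00 ✓; |ES| = 24.90 ✓; ∠(PS, SE) = 90.00° ✓; |PS| = 9.300 ✓; bearing(P→J) − bearing(P→S) = 56.00° ✓; |PJ| = 9.300 ✓; ∠(PJ, JB) = 90.00° ✓; |JB| = 46.40 ✗.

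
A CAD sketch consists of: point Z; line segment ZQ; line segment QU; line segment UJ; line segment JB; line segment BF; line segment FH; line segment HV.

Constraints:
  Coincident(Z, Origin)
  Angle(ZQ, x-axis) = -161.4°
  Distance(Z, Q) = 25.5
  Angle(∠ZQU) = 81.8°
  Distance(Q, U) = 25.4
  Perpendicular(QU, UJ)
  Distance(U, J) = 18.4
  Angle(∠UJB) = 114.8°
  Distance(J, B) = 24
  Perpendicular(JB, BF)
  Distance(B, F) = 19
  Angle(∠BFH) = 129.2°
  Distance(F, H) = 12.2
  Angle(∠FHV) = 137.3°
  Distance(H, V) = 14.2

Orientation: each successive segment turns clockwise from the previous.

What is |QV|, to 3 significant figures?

15.0

Z is at the origin; ZQ runs at -161.4° with length 25.5, so Q = (-24.2, -8.13). ∠ZQU = 81.8° gives QU at 100° from the x-axis; with |QU| = 25.4, U = (-28.8, 16.8). QU is perpendicular to UJ, so UJ runs at 10.4°; with |UJ| = 18.4, J = (-10.7, 20.2). ∠UJB = 114.8° gives JB at -54.8° from the x-axis; with |JB| = 24.0, B = (3.18, 0.559). JB ⟂ BF, so BF runs at -145°; with |BF| = 19.0, F = (-12.3, -10.4). ∠BFH = 129.2° gives FH at 164° from the x-axis; with |FH| = 12.2, H = (-24.1, -7.11). ∠FHV = 137.3° gives HV at 122° from the x-axis; with |HV| = 14.2, V = (-31.6, 4.97). Then |QV| = |V − Q| = 15.0.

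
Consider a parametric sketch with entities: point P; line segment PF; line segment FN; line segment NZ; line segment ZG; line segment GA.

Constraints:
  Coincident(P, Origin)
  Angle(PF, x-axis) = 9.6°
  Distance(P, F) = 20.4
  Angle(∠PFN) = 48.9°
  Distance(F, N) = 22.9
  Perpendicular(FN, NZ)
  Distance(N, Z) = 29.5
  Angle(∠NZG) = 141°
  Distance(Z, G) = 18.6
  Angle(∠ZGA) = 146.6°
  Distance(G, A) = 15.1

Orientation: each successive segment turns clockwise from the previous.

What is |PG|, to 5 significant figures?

28.668

P is at the origin; PF runs at 9.6° with length 20.4, so F = (20.114, 3.4021). ∠PFN = 48.9° gives FN at -121.50° from the x-axis; with |FN| = 22.9, N = (8.1491, -16.123). The perpendicularity gives NZ at right angles to FN, so NZ runs at 148.50°; with |NZ| = 29.5, Z = (-17.004, -0.70967). ∠NZG = 141.0° gives ZG at 109.50° from the x-axis; with |ZG| = 18.6, G = (-23.213, 16.823). Then |PG| = |G − P| = 28.668.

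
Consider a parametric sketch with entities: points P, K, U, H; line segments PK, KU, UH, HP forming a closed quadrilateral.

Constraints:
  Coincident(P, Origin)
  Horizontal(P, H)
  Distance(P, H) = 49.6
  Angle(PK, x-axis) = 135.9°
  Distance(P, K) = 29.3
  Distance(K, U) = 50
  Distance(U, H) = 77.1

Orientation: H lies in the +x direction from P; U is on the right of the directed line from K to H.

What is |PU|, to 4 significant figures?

36.64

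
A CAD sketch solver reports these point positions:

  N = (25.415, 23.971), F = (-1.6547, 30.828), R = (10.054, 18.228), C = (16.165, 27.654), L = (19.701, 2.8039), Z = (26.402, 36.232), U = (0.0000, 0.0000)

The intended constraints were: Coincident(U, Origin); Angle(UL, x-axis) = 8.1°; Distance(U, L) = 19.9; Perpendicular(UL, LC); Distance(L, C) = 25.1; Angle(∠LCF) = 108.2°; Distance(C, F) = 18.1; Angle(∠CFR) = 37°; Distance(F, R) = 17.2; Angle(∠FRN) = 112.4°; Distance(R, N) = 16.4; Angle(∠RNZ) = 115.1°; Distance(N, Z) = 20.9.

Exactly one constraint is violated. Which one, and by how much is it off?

Distance(N, Z) = 20.9 — off by 8.60.

U = (0.00, 0.00) ✓; UL at 8.100° ✓; |UL| = 19.90 ✓; ∠(UL, LC) = 90.00° ✓; |LC| = 25.10 ✓; ∠LCF = 108.2° ✓; |CF| = 18.10 ✓; ∠CFR = 37.00° ✓; |FR| = 17.20 ✓; ∠FRN = 112.4° ✓; |RN| = 16.40 ✓; ∠RNZ = 115.1° ✓; |NZ| = 12.30 ✗.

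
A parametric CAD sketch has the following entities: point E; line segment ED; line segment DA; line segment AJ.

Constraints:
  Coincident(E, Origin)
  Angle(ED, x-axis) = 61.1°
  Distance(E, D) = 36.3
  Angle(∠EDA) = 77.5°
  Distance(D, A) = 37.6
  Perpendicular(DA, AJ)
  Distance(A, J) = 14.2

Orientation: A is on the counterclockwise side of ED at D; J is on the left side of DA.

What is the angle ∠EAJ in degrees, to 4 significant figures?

40.01°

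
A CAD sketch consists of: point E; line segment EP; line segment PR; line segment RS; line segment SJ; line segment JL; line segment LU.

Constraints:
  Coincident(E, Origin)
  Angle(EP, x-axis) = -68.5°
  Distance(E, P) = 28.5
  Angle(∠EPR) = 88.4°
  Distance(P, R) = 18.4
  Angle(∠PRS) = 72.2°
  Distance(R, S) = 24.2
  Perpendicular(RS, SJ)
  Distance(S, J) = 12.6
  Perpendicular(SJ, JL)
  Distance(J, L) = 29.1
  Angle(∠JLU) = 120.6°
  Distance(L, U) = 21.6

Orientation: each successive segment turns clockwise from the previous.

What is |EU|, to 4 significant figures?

50.40

SJ is perpendicular to JL, so JL runs at -87.90°; with |JL| = 29.1, L = (5.915, -37.21). ∠JLU = 120.6° gives LU at -147.3° from the x-axis; with |LU| = 21.6, U = (-12.26, -48.88). Then |EU| = |U − E| = 50.40.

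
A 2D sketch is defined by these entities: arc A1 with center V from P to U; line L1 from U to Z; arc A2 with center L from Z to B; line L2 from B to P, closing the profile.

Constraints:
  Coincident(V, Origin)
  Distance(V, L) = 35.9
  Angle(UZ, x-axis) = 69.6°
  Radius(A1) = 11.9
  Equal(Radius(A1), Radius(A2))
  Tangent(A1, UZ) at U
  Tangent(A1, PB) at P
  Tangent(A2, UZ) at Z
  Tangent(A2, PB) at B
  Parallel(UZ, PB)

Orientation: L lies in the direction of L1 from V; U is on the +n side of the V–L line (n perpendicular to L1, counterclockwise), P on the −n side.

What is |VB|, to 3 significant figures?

37.8

The slot axis is L1's direction at 69.6°, so u = (cos 69.6°, sin 69.6°) = (0.349, 0.937) and n = (−sin 69.6°, cos 69.6°) = (-0.937, 0.349). V is at the origin and L lies 35.9 along u from V, so L = 35.9·u = (12.5, 33.6). Tangency of A1 to both parallel lines with radius 11.9 puts U and P at V ± 11.9·n: U = (-11.2, 4.15), P = (11.2, -4.15). Equal radii place Z and B the same way about L: Z = L + 11.9·n = (1.36, 37.8), B = L − 11.9·n = (23.7, 29.5). Then |VB| = |B − V| = 37.8.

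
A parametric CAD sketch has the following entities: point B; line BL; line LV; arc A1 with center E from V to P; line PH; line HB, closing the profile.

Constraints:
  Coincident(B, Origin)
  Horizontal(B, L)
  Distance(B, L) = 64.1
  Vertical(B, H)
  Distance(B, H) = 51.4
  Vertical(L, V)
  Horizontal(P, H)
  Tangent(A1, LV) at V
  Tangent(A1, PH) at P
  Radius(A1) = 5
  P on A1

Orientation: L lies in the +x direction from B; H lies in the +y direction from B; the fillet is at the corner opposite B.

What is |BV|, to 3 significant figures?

79.1

The virtual corner opposite B is at (64.1, 51.4). A1 meets LV tangentially, so EV is at right angles to LV and the tangent condition forces EP to be normal to PH, with radius 5.0, so the center E sits 5.0 in from both sides at E = (59.1, 46.4). That places the tangent points at V = (64.1, 46.4) on LV and P = (59.1, 51.4) on PH. Then |BV| = |V − B| = 79.1.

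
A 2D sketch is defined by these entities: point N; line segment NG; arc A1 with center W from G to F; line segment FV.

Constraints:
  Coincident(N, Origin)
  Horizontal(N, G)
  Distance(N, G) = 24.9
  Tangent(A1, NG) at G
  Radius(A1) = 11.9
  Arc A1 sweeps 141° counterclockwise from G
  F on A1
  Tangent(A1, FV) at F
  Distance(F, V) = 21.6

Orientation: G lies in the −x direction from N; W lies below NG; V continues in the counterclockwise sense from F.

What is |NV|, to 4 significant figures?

38.08

N is at the origin; N and G share the same y with |NG| = 24.9 and G on the −x side, so G = (-24.90, 0.000). A1 meets NG tangentially, so WG is at right angles to NG, so W = G + (0, -11.9) = (-24.90, -11.90). On A1, G sits at bearing 90° from W; a 141° counterclockwise sweep puts F at bearing 231°, so F = W + 11.9·(cos 231°, sin 231°) = (-32.39, -21.15). Tangency of A1 to FV means the radius WF is perpendicular to FV, so FV runs along (−sin 231°, cos 231°); with |FV| = 21.6, V = (-15.60, -34.74). Then |NV| = |V − N| = 38.08.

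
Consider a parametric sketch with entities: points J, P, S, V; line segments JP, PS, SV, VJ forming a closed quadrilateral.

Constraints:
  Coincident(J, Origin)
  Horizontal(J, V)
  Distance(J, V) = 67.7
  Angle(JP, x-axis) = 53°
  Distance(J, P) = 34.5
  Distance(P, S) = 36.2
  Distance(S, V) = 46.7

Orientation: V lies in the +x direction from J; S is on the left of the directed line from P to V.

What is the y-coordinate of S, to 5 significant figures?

44.281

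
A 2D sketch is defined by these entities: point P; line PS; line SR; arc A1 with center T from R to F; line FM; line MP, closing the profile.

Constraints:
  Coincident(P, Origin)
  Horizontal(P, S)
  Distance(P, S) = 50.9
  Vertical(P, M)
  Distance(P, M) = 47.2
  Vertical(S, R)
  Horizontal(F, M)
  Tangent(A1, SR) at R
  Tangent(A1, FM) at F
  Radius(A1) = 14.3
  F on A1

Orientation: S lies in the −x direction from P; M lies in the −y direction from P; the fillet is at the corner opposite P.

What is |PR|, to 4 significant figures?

60.61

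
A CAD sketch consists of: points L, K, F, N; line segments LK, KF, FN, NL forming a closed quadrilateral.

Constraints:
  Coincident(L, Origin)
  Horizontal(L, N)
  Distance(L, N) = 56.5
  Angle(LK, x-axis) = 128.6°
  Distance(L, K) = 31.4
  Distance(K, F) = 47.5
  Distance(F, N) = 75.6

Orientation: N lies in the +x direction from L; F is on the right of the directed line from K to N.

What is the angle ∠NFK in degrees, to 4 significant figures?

77.29°

L is at the origin; LN is horizontal with |LN| = 56.5 and N in +x, so N = (56.5, 0). LK runs at 128.6° with |LK| = 31.4, so K = (-19.59, 24.54). F is determined by |KF| = 47.5 and |FN| = 75.6 together: it lies at the intersection of circle(K, 47.5) and circle(N, 75.6). With |KN| = 79.95, the foot of the radical line on KN is 18.34 from K and the perpendicular offset is √(47.5² − 18.34²) = 43.82. Taking the right-of-KN solution: F = (-15.58, -22.79).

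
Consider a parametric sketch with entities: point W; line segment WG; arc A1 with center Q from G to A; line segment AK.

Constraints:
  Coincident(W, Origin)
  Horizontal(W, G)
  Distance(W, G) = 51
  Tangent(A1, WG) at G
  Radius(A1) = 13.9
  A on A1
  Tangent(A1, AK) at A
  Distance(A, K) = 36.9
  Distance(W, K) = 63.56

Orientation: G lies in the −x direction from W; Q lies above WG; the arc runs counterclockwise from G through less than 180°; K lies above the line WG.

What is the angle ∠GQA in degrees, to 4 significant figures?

91.14°

W is at the origin; W and G share the same y with |WG| = 51.0 and G on the −x side, so G = (-51.00, 0.000). A1 meets WG tangentially, so QG is at right angles to WG, so Q = G + (0, 13.9) = (-51.00, 13.90). Since QA ⟂ AK (tangency), |QK| = √(13.9² + 36.9²) = 39.43 regardless of where A sits on A1. So K lies on both circle(W, 63.56) and circle(Q, 39.43); the above-WG intersection is K = (-37.84, 51.07). A is the foot of the tangent from K: A = (-37.10, 14.18).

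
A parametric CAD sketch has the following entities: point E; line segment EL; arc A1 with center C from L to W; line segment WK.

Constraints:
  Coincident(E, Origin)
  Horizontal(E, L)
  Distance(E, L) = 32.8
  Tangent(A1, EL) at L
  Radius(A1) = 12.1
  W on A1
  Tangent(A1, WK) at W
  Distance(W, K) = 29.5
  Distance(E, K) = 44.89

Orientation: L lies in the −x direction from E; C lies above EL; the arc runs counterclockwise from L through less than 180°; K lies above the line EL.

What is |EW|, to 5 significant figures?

23.614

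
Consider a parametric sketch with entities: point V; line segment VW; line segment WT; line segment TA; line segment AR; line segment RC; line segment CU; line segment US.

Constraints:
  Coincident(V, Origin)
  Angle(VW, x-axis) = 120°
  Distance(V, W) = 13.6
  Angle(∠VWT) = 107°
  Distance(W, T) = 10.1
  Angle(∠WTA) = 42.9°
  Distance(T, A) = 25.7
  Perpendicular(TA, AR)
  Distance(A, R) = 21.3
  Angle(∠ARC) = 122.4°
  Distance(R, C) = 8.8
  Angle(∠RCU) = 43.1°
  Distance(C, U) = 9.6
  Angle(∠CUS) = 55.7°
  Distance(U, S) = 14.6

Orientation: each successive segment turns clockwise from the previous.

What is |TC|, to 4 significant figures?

31.79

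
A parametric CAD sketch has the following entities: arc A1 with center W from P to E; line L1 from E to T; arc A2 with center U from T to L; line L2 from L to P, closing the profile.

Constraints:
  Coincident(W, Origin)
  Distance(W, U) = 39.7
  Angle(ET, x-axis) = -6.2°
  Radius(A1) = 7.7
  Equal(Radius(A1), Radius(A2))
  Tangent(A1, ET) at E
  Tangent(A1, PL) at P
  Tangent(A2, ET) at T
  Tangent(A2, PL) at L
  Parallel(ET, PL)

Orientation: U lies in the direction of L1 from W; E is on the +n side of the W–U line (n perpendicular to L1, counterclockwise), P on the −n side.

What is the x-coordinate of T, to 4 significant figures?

40.30

Tangency of A1 to both parallel lines with radius 7.7 puts E and P at W ± 7.7·n: E = (0.8316, 7.655), P = (-0.8316, -7.655). Equal radii place T and L the same way about U: T = U + 7.7·n = (40.30, 3.367), L = U − 7.7·n = (38.64, -11.94). So T.x = 40.30.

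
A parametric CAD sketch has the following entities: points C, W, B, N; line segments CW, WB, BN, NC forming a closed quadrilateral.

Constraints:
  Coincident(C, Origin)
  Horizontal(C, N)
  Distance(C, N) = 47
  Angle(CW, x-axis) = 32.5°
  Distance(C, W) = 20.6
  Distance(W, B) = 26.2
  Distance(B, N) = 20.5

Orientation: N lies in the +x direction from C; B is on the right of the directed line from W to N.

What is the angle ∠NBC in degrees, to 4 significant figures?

123.7°

Checks: |WB| = 26.20 ✓; |BN| = 20.50 ✓.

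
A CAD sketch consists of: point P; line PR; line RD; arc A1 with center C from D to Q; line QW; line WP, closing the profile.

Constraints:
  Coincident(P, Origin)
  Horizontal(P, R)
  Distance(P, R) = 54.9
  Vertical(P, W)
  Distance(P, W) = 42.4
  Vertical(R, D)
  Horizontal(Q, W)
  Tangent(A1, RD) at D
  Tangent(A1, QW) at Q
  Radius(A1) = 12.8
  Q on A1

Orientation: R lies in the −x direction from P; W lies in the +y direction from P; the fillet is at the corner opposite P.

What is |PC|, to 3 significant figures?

51.5

P is at the origin; PR is horizontal with |PR| = 54.9 and R on the −x side, so R = (-54.9, 0.00). P and W share the same x with |PW| = 42.4 and W on the +y side, so W = (0.00, 42.4). The virtual corner opposite P is at (-54.9, 42.4). The tangent condition forces CD to be normal to RD and tangency of A1 to QW means the radius CQ is perpendicular to QW, with radius 12.8, so the center C sits 12.8 in from both sides at C = (-42.1, 29.6). Then |PC| = |C − P| = 51.5.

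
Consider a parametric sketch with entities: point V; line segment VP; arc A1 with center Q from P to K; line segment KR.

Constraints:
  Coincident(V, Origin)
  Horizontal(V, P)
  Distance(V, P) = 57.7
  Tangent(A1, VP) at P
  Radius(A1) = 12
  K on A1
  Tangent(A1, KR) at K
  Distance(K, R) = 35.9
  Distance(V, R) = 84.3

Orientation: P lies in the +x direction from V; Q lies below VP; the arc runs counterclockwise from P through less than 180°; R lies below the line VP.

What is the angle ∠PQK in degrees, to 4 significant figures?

126.3°

Checks: |QP| = 12.00 ✓; |QK| = 12.00 ✓; ∠(QK, KR) = 90.00° ✓; |KR| = 35.90 ✓; |VR| = 84.30 ✓.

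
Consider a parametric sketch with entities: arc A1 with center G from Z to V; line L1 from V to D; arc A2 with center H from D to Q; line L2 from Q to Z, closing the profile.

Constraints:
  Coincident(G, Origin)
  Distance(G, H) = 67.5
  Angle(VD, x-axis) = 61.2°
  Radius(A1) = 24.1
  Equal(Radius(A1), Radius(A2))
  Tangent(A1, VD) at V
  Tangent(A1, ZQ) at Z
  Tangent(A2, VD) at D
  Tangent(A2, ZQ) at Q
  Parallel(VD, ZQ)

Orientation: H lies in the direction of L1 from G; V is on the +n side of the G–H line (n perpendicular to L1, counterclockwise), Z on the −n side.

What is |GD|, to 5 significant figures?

71.673

The slot axis is L1's direction at 61.2°, so u = (cos 61.2°, sin 61.2°) = (0.48175, 0.87631) and n = (−sin 61.2°, cos 61.2°) = (-0.87631, 0.48175). G is at the origin and H lies 67.5 along u from G, so H = 67.5·u = (32.518, 59.151). Tangency of A1 to both parallel lines with radius 24.1 puts V and Z at G ± 24.1·n: V = (-21.119, 11.610), Z = (21.119, -11.610). Equal radii place D and Q the same way about H: D = H + 24.1·n = (11.399, 70.761), Q = H − 24.1·n = (53.637, 47.540). Then |GD| = |D − G| = 71.673.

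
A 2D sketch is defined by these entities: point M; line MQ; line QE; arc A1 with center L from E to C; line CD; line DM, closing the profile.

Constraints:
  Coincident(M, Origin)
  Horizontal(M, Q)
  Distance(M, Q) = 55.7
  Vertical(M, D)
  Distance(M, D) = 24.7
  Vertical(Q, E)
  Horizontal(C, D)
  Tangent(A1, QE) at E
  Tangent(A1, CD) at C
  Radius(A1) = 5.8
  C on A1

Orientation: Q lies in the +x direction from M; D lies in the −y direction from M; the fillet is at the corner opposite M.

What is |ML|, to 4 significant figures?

53.36

M is at the origin; M and Q share the same y with |MQ| = 55.7 and Q on the +x side, so Q = (55.70, 0.000). MD is vertical with |MD| = 24.7 and D on the −y side, so D = (0.000, -24.70). The virtual corner opposite M is at (55.70, -24.70). Since A1 is tangent to QE there, LE ⟂ QE and since A1 is tangent to CD there, LC ⟂ CD, with radius 5.8, so the center L sits 5.8 in from both sides at L = (49.90, -18.90). Then |ML| = |L − M| = 53.36.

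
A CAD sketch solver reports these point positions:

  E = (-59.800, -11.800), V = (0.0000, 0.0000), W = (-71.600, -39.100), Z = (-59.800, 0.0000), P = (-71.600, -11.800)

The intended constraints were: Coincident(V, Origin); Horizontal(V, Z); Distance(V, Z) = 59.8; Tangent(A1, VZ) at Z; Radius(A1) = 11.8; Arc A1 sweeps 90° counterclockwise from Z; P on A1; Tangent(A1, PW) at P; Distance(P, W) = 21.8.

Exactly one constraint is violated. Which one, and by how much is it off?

Distance(P, W) = 21.8 — off by 5.50.

V = (0.00, 0.00) ✓; V.y = 0.00, Z.y = 0.00 ✓; |VZ| = 59.80 ✓; ∠(EZ, ZV) = 90.00° ✓; |EZ| = 11.80 ✓; bearing(E→P) − bearing(E→Z) = 90.00° ✓; |EP| = 11.80 ✓; ∠(EP, PW) = 90.00° ✓; |PW| = 27.30 ✗.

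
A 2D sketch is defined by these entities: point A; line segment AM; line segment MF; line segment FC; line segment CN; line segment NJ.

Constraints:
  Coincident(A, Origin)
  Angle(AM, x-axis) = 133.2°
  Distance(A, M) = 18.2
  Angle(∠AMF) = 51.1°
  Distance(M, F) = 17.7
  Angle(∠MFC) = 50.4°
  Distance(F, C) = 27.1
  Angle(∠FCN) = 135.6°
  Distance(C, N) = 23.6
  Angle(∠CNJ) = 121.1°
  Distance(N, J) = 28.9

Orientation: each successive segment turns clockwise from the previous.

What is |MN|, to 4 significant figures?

32.81

A is at the origin; AM runs at 133.2° with length 18.2, so M = (-12.46, 13.27). ∠AMF = 51.1° gives MF at 4.300° from the x-axis; with |MF| = 17.7, F = (5.191, 14.59). ∠MFC = 50.4° gives FC at -125.3° from the x-axis; with |FC| = 27.1, C = (-10.47, -7.523). ∠FCN = 135.6° gives CN at -169.7° from the x-axis; with |CN| = 23.6, N = (-33.69, -11.74). Then |MN| = |N − M| = 32.81.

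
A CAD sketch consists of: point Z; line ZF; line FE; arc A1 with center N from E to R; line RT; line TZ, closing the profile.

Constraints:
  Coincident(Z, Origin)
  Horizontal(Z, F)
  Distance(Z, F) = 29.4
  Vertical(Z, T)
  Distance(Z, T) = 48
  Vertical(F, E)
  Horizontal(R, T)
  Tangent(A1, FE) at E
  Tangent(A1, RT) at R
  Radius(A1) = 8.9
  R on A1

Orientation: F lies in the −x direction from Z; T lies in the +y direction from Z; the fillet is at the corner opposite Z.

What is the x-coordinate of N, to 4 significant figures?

-20.50

ZT is vertical with |ZT| = 48.0 and T on the +y side, so T = (0.000, 48.00). The virtual corner opposite Z is at (-29.40, 48.00). The tangent condition forces NE to be normal to FE and tangency of A1 to RT means the radius NR is perpendicular to RT, with radius 8.9, so the center N sits 8.9 in from both sides at N = (-20.50, 39.10). So N.x = -20.50.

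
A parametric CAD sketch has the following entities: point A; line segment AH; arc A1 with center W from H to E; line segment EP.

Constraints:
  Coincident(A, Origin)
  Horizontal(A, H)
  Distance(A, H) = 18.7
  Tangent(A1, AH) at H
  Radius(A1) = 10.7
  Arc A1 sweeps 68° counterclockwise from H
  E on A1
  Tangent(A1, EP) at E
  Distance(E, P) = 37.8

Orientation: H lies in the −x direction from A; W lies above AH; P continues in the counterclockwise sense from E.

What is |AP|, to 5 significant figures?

42.085

A is at the origin; AH is horizontal with |AH| = 18.7 and H on the −x side, so H = (-18.700, 0.0000). Tangency of A1 to AH means the radius WH is perpendicular to AH, so W = H + (0, 10.7) = (-18.700, 10.700). On A1, H sits at bearing -90° from W; a 68° counterclockwise sweep puts E at bearing -22°, so E = W + 10.7·(cos -22°, sin -22°) = (-8.7791, 6.6917). Tangency of A1 to EP means the radius WE is perpendicular to EP, so EP runs along (−sin -22°, cos -22°); with |EP| = 37.8, P = (5.3810, 41.739). Then |AP| = |P − A| = 42.085.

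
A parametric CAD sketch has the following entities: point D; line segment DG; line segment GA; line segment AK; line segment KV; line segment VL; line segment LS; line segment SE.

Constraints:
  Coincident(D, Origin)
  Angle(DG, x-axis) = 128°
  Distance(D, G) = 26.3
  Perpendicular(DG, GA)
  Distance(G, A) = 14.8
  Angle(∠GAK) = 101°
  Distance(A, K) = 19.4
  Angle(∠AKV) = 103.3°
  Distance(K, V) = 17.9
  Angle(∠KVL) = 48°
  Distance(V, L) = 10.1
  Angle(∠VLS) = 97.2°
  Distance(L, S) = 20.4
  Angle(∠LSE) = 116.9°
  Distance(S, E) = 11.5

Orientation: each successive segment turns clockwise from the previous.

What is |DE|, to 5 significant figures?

29.040

D is at the origin; DG runs at 128.0° with length 26.3, so G = (-16.192, 20.725). DG is perpendicular to GA, so GA runs at 38.000°; with |GA| = 14.8, A = (-4.5293, 29.836). ∠GAK = 101.0° gives AK at -41.000° from the x-axis; with |AK| = 19.4, K = (10.112, 17.109). ∠AKV = 103.3° gives KV at -117.70° from the x-axis; with |KV| = 17.9, V = (1.7914, 1.2604). ∠KVL = 48.0° gives VL at 110.30° from the x-axis; with |VL| = 10.1, L = (-1.7127, 10.733). ∠VLS = 97.2° gives LS at 27.500° from the x-axis; with |LS| = 20.4, S = (16.382, 20.153). ∠LSE = 116.9° gives SE at -35.600° from the x-axis; with |SE| = 11.5, E = (25.733, 13.458). Then |DE| = |E − D| = 29.040.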